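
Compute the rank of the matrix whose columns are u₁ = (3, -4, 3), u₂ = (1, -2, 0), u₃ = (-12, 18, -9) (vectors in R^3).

Row-reduce the 3×3 matrix with these as rows.
The echelon form has 2 nonzero rows, so the rank is 2.

rank 2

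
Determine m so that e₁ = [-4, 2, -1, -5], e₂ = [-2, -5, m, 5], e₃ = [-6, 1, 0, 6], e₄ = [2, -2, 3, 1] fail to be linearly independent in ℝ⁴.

m = 11

Dependence holds iff the 4×4 matrix [e₁ e₂ e₃ e₄] is singular.
The determinant works out to 66*m - 726.
This vanishes exactly when m = 11.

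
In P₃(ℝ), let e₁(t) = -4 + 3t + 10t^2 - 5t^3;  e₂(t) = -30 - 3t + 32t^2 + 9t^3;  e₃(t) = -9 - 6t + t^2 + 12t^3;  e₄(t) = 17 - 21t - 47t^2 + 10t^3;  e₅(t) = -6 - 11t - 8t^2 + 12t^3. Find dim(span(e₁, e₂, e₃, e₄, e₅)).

Pass to coordinate vectors with respect to the basis {1, t, …, t^3}.
Row-reduce the 5×4 matrix with these as rows.
Reduction leaves 3 leading entries, giving rank 3.
(With 5 elements in a 4-dimensional space the rank is at most 4.)

dim = 3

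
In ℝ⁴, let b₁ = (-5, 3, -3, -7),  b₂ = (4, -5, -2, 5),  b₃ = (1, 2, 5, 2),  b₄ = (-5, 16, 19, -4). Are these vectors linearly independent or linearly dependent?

linearly dependent

The matrix [b₁|b₂|b₃|b₄] has determinant 0.
A zero determinant means the columns are linearly dependent.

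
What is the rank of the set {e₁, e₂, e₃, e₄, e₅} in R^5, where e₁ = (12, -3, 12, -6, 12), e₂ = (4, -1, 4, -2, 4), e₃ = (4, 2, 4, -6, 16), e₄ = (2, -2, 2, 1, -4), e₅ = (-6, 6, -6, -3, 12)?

2

Form the matrix with e₁, e₂, e₃, e₄, e₅ as columns and reduce.
Reduction leaves 2 leading entries, giving rank 2.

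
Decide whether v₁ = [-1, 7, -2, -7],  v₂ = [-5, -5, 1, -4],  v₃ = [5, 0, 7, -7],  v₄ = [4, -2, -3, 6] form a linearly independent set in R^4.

Place the vectors as rows of a 4×4 matrix and reduce to echelon form.
The reduction yields 4 nonzero rows, so the rank is 4.
Since rank = 4 (the number of vectors), the set is linearly independent.

linearly independent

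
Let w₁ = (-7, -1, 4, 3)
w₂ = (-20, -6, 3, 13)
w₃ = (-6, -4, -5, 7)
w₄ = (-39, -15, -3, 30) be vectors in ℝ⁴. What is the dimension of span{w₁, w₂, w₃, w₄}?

Apply Gaussian elimination to the matrix whose rows are w₁, w₂, w₃, w₄.
The echelon form has 2 nonzero rows, so the rank is 2.

2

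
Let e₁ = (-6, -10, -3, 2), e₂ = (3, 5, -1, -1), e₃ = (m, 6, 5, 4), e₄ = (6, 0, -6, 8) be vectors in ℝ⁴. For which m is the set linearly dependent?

The set is linearly dependent precisely when det[e₁; e₂; e₃; e₄] = 0.
The determinant works out to 200*m - 1500.
Setting this to zero gives m = 15/2.

m = 15/2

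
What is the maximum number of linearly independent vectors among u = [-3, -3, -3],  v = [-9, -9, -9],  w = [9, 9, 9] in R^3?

1

Put the 3×3 matrix [u|v|w] into echelon form.
There is 1 pivot column, so rank = 1.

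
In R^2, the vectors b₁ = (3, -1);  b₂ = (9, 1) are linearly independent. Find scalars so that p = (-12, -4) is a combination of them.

Solve the system with b₁, b₂ as columns and p as the right-hand side.
The system has the unique solution (a₁, a₂) = (2, -2).

p = 2b₁ - 2b₂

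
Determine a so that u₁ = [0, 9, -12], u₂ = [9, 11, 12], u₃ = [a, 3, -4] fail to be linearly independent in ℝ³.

The vectors are dependent exactly when the determinant of the matrix with rows u₁, u₂, u₃ vanishes.
Expanding, det = 240*a.
Setting this to zero gives a = 0.

a = 0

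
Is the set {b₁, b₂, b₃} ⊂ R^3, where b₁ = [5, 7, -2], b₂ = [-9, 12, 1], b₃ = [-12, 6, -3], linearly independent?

The matrix [b₁|b₂|b₃] has determinant -663.
A nonzero determinant means the columns are linearly independent.

linearly independent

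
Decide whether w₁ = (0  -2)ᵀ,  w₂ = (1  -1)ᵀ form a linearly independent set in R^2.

The matrix [w₁|w₂] has determinant 2.
A nonzero determinant means the columns are linearly independent.

linearly independent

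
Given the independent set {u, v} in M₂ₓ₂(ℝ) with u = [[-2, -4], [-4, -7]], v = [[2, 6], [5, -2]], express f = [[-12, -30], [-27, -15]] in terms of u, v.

Identify each element with its coordinate vector in ℝ⁴ via {E₁₁, E₁₂, E₂₁, E₂₂}.
Write f = c₁u + c₂v and equate components.
Row-reducing the augmented matrix gives the unique coefficients (c₁, c₂) = (3, -3).

f = 3u - 3v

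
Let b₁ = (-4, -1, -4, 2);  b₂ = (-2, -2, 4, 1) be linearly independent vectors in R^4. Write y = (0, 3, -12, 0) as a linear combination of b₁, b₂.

Write y = α₁b₁ + α₂b₂ and equate components.
The system has the unique solution (α₁, α₂) = (1, -2).

y = b₁ - 2b₂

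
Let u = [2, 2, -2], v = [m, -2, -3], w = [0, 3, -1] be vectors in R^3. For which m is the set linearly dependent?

The set is linearly dependent precisely when det[u; v; w] = 0.
The determinant works out to 22 - 4*m.
Solving 22 - 4*m = 0 yields m = 11/2.

m = 11/2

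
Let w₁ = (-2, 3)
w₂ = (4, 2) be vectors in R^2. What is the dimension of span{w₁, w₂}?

2

Row-reduce the 2×2 matrix with these as rows.
Reduction leaves 2 leading entries, giving rank 2.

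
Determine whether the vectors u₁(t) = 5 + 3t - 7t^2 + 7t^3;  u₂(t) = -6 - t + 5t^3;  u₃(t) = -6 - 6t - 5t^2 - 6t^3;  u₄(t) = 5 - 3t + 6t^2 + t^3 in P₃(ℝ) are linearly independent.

linearly independent

Write each element as a coordinate vector in ℝ⁴ using {1, t, …, t^3}.
Form the 4×4 matrix with these as columns; its determinant is -5628.
A nonzero determinant means the columns are linearly independent.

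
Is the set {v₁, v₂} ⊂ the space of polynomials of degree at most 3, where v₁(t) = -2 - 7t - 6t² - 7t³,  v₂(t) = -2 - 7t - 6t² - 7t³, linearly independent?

linearly dependent

Take coordinates with respect to the standard basis {1, t, …, t³}.
Row-reduce the matrix whose columns are v₁, v₂.
The reduction yields 1 nonzero row, so the rank is 1.
Since rank 1 < 2, the set is linearly dependent.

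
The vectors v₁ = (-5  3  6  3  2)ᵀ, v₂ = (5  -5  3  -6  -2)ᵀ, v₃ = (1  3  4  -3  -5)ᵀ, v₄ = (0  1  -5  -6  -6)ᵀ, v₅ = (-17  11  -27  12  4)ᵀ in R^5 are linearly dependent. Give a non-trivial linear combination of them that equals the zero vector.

3v₂ + 2v₃ - 2v₄ + v₅ = 0

Set up α₁v₁ + … + α₅v₅ = 0 and solve the homogeneous system.
The free variable yields coefficients (0, 3, 2, -2, 1) (any nonzero multiple also works).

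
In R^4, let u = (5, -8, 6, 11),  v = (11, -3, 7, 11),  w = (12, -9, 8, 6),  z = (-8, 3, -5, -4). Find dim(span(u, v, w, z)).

dim = 4

Row-reduce the 4×4 matrix with these as rows.
Reduction leaves 4 leading entries, giving rank 4.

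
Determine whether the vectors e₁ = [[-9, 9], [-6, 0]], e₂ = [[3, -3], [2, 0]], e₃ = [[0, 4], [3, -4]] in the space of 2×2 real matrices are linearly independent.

linearly dependent

Write each element as a coordinate vector in ℝ⁴ using {E₁₁, E₁₂, E₂₁, E₂₂}.
Place the vectors as rows of a 3×4 matrix and reduce to echelon form.
The reduction yields 2 nonzero rows, so the rank is 2.
Since rank 2 < 3, the set is linearly dependent.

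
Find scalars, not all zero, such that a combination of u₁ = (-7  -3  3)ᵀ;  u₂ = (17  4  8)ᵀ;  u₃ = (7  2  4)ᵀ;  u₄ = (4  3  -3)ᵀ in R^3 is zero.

u₁ + u₂ - 2u₃ + u₄ = 0

Write the vectors as columns of a matrix and find a nonzero vector in its null space.
A generator of the null space is (1, 1, -2, 1).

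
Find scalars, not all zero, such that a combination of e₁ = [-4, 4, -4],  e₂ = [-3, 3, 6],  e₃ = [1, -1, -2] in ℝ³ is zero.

e₂ + 3e₃ = 0

Row-reduce the matrix with e₁, e₂, e₃ as columns; the null space gives the coefficients.
A generator of the null space is (0, 1, 3).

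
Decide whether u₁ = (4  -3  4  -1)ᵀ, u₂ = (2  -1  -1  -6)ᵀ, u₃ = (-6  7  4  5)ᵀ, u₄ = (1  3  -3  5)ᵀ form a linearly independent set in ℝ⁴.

linearly independent

The matrix [u₁|u₂|u₃|u₄] has determinant 1178.
A nonzero determinant means the columns are linearly independent.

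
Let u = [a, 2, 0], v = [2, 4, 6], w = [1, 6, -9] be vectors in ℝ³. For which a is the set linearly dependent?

The vectors are dependent exactly when the determinant of the matrix with rows u, v, w vanishes.
The determinant works out to 48 - 72*a.
This vanishes exactly when a = 2/3.

a = 2/3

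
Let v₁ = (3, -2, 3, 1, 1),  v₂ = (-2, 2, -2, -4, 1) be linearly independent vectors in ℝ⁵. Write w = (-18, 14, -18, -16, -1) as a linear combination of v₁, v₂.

w = -4v₁ + 3v₂

Set up the augmented matrix [v₁ | v₂ | w] and row-reduce.
Row-reducing the augmented matrix gives the unique coefficients (c₁, c₂) = (-4, 3).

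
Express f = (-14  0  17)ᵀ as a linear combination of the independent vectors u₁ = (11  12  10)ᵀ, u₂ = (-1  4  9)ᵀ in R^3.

Solve the system with u₁, u₂ as columns and f as the right-hand side.
The system has the unique solution (a₁, a₂) = (-1, 3).

f = -u₁ + 3u₂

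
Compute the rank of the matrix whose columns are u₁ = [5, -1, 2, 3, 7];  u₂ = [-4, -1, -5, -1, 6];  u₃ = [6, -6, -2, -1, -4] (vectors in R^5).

Put the 5×3 matrix [u₁|u₂|u₃] into echelon form.
Reduction leaves 3 leading entries, giving rank 3.

3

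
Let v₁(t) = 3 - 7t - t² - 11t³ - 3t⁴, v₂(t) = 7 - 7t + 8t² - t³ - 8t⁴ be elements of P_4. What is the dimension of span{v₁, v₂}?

2

Represent each element by its coordinate vector in ℝ⁵.
Row-reduce the 2×5 matrix with these as rows.
Exactly 2 pivots survive; hence the rank is 2.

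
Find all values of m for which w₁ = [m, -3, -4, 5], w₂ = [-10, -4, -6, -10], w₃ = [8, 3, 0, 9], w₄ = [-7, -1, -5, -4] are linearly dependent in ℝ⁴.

The set is linearly dependent precisely when det[w₁; w₂; w₃; w₄] = 0.
Expanding, det = 752 - 48*m.
This vanishes exactly when m = 47/3.

m = 47/3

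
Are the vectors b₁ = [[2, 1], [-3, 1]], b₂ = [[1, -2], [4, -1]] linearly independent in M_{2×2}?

linearly independent

Write each element as a coordinate vector in ℝ⁴ using {E₁₁, E₁₂, E₂₁, E₂₂}.
Row-reduce the matrix whose columns are b₁, b₂.
The reduction yields 2 nonzero rows, so the rank is 2.
Since rank = 2 (the number of vectors), the set is linearly independent.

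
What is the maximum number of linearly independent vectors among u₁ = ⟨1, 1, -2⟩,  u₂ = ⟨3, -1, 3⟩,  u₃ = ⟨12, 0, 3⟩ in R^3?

2

Apply Gaussian elimination to the matrix whose rows are u₁, u₂, u₃.
The echelon form has 2 nonzero rows, so the rank is 2.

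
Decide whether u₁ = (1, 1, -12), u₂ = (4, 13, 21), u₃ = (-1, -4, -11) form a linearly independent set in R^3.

linearly dependent

Form the 3×3 matrix with these as columns; its determinant is 0.
A zero determinant means the columns are linearly dependent.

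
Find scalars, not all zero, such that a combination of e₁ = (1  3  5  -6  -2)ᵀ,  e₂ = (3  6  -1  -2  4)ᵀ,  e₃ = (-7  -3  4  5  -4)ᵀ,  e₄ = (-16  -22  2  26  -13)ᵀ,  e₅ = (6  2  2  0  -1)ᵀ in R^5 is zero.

2e₁ + 2e₂ - 2e₃ + e₄ - e₅ = 0

Write the vectors as columns of a matrix and find a nonzero vector in its null space.
A generator of the null space is (2, 2, -2, 1, -1).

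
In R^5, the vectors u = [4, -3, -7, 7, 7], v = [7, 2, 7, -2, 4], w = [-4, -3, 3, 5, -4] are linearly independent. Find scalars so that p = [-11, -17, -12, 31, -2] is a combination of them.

Since u, v, w are independent, the coefficients expressing p are uniquely determined by a linear system.
The system has the unique solution (c₁, c₂, c₃) = (2, -1, 3).

p = 2u - v + 3w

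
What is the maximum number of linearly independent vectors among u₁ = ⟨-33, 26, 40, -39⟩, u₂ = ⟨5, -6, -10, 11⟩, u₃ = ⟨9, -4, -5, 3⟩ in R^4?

Apply Gaussian elimination to the matrix whose rows are u₁, u₂, u₃.
Exactly 2 pivots survive; hence the rank is 2.

2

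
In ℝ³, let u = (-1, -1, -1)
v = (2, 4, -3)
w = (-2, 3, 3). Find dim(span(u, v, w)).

Form the matrix with u, v, w as columns and reduce.
The echelon form has 3 nonzero rows, so the rank is 3.

dim = 3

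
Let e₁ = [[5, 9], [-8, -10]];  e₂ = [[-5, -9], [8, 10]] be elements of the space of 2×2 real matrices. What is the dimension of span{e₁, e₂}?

Pass to coordinate vectors with respect to the basis {E₁₁, E₁₂, E₂₁, E₂₂}.
Form the matrix with e₁, e₂ as columns and reduce.
There is 1 pivot column, so rank = 1.

1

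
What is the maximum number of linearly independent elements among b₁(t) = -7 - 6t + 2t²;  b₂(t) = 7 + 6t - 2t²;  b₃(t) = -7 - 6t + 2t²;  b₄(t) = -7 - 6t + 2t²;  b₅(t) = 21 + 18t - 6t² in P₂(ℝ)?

Use coordinates relative to {1, t, t²}.
Form the matrix with b₁, b₂, b₃, b₄, b₅ as columns and reduce.
Reduction leaves 1 leading entry, giving rank 1.
(With 5 elements in a 3-dimensional space the rank is at most 3.)

1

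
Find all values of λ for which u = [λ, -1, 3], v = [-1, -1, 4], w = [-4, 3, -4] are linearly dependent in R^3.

λ = -1/8

The vectors are dependent exactly when the determinant of the matrix with rows u, v, w vanishes.
Expanding, det = -8*λ - 1.
Solving -8*λ - 1 = 0 yields λ = -1/8.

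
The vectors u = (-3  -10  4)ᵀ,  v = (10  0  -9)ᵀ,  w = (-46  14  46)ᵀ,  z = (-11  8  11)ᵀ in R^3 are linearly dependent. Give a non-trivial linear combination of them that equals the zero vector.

Write the vectors as columns of a matrix and find a nonzero vector in its null space.
One solution (up to scaling) is (1, -1, -1, 3).

u - v - w + 3z = 0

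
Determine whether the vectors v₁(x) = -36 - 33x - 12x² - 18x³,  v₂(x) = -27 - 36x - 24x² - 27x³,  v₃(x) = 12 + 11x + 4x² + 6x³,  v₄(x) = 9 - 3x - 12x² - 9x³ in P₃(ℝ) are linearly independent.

linearly dependent

Take coordinates with respect to the standard basis {1, x, …, x³}.
Form the 4×4 matrix with these as columns; its determinant is 0.
A zero determinant means the columns are linearly dependent.
Indeed v₁ + 3v₃ = 0.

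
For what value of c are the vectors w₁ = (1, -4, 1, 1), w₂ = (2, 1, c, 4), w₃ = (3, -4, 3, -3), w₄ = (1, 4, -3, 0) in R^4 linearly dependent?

c = -5

Dependence holds iff the 4×4 matrix [w₁ w₂ w₃ w₄] is singular.
Expanding, det = -40*c - 200.
Setting this to zero gives c = -5.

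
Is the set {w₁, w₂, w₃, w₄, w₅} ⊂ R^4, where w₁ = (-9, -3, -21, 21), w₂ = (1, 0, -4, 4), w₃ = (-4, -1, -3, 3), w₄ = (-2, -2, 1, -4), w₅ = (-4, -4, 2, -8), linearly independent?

linearly dependent

There are 5 vectors in a 4-dimensional space, so they cannot be linearly independent.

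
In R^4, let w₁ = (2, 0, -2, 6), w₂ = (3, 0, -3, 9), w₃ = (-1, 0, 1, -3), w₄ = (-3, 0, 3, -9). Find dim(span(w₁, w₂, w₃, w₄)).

Row-reduce the 4×4 matrix with these as rows.
Reduction leaves 1 leading entry, giving rank 1.

dim = 1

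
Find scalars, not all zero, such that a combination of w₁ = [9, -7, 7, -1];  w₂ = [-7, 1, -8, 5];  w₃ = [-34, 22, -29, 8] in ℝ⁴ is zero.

Write the vectors as columns of a matrix and find a nonzero vector in its null space.
The free variable yields coefficients (3, -1, 1) (any nonzero multiple also works).

3w₁ - w₂ + w₃ = 0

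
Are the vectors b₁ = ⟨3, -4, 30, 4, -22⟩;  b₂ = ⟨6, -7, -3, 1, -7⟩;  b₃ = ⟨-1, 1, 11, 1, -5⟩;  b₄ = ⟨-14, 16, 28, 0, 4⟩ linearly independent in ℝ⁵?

Place the vectors as rows of a 4×5 matrix and reduce to echelon form.
The reduction yields 2 nonzero rows, so the rank is 2.
Since rank 2 < 4, the set is linearly dependent.
Indeed b₁ - b₂ - 3b₃ = 0.

linearly dependent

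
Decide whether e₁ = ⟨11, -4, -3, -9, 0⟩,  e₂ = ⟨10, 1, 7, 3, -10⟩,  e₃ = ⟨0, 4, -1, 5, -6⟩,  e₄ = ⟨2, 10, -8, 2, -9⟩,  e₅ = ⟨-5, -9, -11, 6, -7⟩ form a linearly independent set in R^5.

linearly independent

Form the 5×5 matrix with these as columns; its determinant is -34321.
A nonzero determinant means the columns are linearly independent.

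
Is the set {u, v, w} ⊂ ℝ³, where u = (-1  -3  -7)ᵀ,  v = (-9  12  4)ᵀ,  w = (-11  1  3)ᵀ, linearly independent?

linearly independent

The matrix [u|v|w] has determinant -842.
A nonzero determinant means the columns are linearly independent.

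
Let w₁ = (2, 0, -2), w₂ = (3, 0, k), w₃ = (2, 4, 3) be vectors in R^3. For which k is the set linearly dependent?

k = -3

The set is linearly dependent precisely when det[w₁; w₂; w₃] = 0.
Expanding, det = -8*k - 24.
Solving -8*k - 24 = 0 yields k = -3.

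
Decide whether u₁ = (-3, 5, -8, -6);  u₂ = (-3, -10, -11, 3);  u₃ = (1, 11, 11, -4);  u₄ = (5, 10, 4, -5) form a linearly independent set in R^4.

linearly independent

The matrix [u₁|u₂|u₃|u₄] has determinant -108.
A nonzero determinant means the columns are linearly independent.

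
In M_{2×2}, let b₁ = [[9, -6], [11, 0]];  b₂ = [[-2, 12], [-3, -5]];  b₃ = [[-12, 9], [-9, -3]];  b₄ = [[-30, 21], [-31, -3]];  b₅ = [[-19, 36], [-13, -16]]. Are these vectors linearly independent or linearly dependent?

Take coordinates with respect to the standard basis {E₁₁, E₁₂, E₂₁, E₂₂}.
There are 5 vectors in a 4-dimensional space, so they cannot be linearly independent.

linearly dependent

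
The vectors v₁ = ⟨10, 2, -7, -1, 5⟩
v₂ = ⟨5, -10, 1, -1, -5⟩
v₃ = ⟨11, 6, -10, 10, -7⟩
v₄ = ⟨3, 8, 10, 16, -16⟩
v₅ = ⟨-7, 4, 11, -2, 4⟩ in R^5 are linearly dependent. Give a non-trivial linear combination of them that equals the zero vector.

v₁ - v₂ - 2v₃ + v₄ - 2v₅ = 0

Solve the homogeneous system with v₁, v₂, v₃, v₄, v₅ as columns by row-reducing the coefficient matrix.
One solution (up to scaling) is (1, -1, -2, 1, -2).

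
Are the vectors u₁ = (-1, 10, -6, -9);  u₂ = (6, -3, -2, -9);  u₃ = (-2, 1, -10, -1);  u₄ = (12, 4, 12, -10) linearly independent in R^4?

The matrix [u₁|u₂|u₃|u₄] has determinant 6416.
A nonzero determinant means the columns are linearly independent.

linearly independent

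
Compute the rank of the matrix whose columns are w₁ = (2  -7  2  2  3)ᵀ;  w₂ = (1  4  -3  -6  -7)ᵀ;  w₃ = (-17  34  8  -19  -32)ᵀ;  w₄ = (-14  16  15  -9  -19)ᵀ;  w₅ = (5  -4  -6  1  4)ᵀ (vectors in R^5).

rank 3

Apply Gaussian elimination to the matrix whose rows are w₁, w₂, w₃, w₄, w₅.
The echelon form has 3 nonzero rows, so the rank is 3.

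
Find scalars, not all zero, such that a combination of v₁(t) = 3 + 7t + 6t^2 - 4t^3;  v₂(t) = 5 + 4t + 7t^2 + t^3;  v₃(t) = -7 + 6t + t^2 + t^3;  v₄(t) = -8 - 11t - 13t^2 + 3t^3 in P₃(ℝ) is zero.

Take coordinates with respect to {1, t, …, t^3}.
Write the vectors as columns of a matrix and find a nonzero vector in its null space.
One solution (up to scaling) is (1, 1, 0, 1).

v₁ + v₂ + v₄ = 0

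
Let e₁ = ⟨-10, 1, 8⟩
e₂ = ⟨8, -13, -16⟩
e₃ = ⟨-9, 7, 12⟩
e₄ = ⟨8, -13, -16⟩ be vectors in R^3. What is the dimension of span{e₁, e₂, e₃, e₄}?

2

Apply Gaussian elimination to the matrix whose rows are e₁, e₂, e₃, e₄.
Reduction leaves 2 leading entries, giving rank 2.
(With 4 elements in a 3-dimensional space the rank is at most 3.)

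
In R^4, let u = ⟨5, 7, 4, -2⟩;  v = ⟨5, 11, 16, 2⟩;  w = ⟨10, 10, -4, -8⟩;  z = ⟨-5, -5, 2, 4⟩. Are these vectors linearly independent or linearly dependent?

linearly dependent

One vector is a scalar multiple of another, so the set is dependent.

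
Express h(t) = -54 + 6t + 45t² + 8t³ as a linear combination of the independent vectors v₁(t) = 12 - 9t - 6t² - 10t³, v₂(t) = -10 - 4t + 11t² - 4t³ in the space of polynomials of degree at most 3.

h = -2v₁ + 3v₂

Work in coordinates with respect to the standard basis {1, t, …, t³}.
Set up the augmented matrix [v₁ | v₂ | h] and row-reduce.
The system has the unique solution (α₁, α₂) = (-2, 3).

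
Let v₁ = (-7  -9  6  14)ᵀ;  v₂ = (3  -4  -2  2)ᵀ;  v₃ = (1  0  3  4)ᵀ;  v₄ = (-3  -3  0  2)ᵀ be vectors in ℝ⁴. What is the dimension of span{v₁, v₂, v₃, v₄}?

dim = 3

Row-reduce the 4×4 matrix with these as rows.
There are 3 pivot columns, so rank = 3.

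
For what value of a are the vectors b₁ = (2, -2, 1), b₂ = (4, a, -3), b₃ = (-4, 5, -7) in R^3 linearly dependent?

Place the vectors as rows of a 3×3 matrix; dependence ⇔ determinant zero.
Expanding, det = -10*a - 30.
Setting this to zero gives a = -3.

a = -3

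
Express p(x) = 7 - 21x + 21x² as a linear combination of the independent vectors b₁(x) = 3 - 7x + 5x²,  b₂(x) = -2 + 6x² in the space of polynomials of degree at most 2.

Take coordinate vectors relative to {1, x, x²}.
Solve the system with b₁, b₂ as columns and p as the right-hand side.
Back-substitution yields (α₁, α₂) = (3, 1).

p = 3b₁ + b₂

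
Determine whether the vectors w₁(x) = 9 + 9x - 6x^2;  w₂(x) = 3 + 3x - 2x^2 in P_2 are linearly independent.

Write each element as a coordinate vector in ℝ³ using {1, x, x^2}.
One vector is a scalar multiple of another, so the set is dependent.

linearly dependent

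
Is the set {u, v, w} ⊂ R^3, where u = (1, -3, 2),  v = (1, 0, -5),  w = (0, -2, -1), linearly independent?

Row-reduce the matrix whose columns are u, v, w.
The reduction yields 3 nonzero rows, so the rank is 3.
Since rank = 3 (the number of vectors), the set is linearly independent.

linearly independent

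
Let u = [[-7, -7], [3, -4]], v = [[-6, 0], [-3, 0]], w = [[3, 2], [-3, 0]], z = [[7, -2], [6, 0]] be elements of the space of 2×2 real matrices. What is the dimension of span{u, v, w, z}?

dim = 4

Represent each element by its coordinate vector in ℝ⁴.
Put the 4×4 matrix [u|v|w|z] into echelon form.
The echelon form has 4 nonzero rows, so the rank is 4.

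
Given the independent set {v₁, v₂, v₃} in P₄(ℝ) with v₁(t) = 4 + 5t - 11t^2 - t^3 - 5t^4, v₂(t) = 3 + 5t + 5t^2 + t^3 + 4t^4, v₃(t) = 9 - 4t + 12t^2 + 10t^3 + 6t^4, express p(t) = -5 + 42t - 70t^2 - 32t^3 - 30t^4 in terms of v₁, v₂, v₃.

Take coordinate vectors relative to {1, t, …, t^4}.
Write p = a₁v₁ + … + a₃v₃ and equate components.
Back-substitution yields (a₁, a₂, a₃) = (4, 2, -3).

p = 4v₁ + 2v₂ - 3v₃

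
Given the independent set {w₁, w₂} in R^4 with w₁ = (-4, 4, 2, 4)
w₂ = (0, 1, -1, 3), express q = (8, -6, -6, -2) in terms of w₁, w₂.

Solve the system with w₁, w₂ as columns and q as the right-hand side.
The system has the unique solution (c₁, c₂) = (-2, 2).

q = -2w₁ + 2w₂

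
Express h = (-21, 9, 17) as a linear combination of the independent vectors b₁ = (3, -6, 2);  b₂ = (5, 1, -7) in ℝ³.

h = -2b₁ - 3b₂

Since b₁, b₂ are independent, the coefficients expressing h are uniquely determined by a linear system.
Row-reducing the augmented matrix gives the unique coefficients (c₁, c₂) = (-2, -3).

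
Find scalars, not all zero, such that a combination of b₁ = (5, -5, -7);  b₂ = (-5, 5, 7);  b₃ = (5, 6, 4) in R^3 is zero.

b₁ + b₂ = 0

Row-reduce the matrix with b₁, b₂, b₃ as columns; the null space gives the coefficients.
The free variable yields coefficients (1, 1, 0) (any nonzero multiple also works).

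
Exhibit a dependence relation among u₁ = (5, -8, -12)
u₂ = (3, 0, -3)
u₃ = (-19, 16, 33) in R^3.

Solve the homogeneous system with u₁, u₂, u₃ as columns by row-reducing the coefficient matrix.
A generator of the null space is (2, 3, 1).

2u₁ + 3u₂ + u₃ = 0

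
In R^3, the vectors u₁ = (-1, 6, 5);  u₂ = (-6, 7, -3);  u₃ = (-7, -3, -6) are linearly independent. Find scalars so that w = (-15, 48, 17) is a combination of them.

w = 4u₁ + 3u₂ - u₃

Since u₁, u₂, u₃ are independent, the coefficients expressing w are uniquely determined by a linear system.
Back-substitution yields (c₁, c₂, c₃) = (4, 3, -1).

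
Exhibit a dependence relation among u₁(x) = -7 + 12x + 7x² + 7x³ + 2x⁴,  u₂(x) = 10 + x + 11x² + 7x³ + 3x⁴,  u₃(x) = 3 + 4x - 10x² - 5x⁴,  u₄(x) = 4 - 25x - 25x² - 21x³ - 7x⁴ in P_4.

2u₁ + u₂ + u₄ = 0

Take coordinates with respect to {1, x, …, x⁴}.
Set up α₁u₁ + … + α₄u₄ = 0 and solve the homogeneous system.
One solution (up to scaling) is (2, 1, 0, 1).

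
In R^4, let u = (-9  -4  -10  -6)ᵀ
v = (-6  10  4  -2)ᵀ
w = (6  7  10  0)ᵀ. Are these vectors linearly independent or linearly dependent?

linearly independent

Place the vectors as rows of a 3×4 matrix and reduce to echelon form.
The reduction yields 3 nonzero rows, so the rank is 3.
Since rank = 3 (the number of vectors), the set is linearly independent.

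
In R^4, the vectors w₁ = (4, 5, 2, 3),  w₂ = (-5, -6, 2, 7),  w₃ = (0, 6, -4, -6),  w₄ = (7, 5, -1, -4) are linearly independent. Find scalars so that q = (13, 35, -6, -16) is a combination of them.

Since w₁, w₂, w₃, w₄ are independent, the coefficients expressing q are uniquely determined by a linear system.
Back-substitution yields (a₁, …, a₄) = (3, -3, 2, -2).

q = 3w₁ - 3w₂ + 2w₃ - 2w₄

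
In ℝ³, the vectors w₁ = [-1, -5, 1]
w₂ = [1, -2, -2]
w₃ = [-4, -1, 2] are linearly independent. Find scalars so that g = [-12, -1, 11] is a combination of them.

Solve the system with w₁, w₂, w₃ as columns and g as the right-hand side.
Back-substitution yields (α₁, α₂, α₃) = (1, -3, 2).

g = w₁ - 3w₂ + 2w₃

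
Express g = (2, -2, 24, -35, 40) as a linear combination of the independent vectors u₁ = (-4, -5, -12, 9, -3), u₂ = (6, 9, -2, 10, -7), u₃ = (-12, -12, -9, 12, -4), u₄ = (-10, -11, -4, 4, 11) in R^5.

g = -u₁ - u₂ - 2u₃ + 2u₄

Write g = c₁u₁ + … + c₄u₄ and equate components.
Back-substitution yields (c₁, …, c₄) = (-1, -1, -2, 2).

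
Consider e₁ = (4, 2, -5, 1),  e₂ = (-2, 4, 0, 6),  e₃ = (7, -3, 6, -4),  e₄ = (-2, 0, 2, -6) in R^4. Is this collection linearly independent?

linearly independent

Row-reduce the matrix whose columns are e₁, e₂, e₃, e₄.
The reduction yields 4 nonzero rows, so the rank is 4.
Since rank = 4 (the number of vectors), the set is linearly independent.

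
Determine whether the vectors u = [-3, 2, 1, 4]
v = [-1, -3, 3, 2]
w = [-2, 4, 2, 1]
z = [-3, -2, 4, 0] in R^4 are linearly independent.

linearly independent

Row-reduce the matrix whose columns are u, v, w, z.
The reduction yields 4 nonzero rows, so the rank is 4.
Since rank = 4 (the number of vectors), the set is linearly independent.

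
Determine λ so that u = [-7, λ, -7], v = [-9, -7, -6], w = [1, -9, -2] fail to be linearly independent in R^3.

λ = -14

Place the vectors as rows of a 3×3 matrix; dependence ⇔ determinant zero.
Expanding, det = -24*λ - 336.
Solving -24*λ - 336 = 0 yields λ = -14.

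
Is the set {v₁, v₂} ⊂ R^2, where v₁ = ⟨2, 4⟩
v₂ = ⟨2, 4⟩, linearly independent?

linearly dependent

Two of the vectors are equal, giving an immediate dependence.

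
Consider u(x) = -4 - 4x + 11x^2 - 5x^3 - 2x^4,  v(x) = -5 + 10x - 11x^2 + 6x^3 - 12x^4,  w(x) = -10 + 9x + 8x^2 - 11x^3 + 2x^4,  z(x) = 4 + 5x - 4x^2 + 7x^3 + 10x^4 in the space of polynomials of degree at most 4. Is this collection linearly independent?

linearly independent

Write each element as a coordinate vector in ℝ⁵ using {1, x, …, x^4}.
Row-reduce the matrix whose columns are u, v, w, z.
The reduction yields 4 nonzero rows, so the rank is 4.
Since rank = 4 (the number of vectors), the set is linearly independent.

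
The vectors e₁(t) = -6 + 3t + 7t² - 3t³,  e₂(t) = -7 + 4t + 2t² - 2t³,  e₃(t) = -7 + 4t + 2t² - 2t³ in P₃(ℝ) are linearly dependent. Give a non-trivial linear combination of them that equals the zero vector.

Pass to coordinate vectors relative to the basis {1, t, …, t³}.
Set up α₁e₁ + … + α₃e₃ = 0 and solve the homogeneous system.
A generator of the null space is (0, 1, -1).

e₂ - e₃ = 0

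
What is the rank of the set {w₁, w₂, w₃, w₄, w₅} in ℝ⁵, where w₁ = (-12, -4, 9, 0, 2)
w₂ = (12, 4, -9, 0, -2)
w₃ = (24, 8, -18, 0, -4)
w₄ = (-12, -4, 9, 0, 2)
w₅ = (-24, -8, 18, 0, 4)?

1

Row-reduce the 5×5 matrix with these as rows.
The echelon form has 1 nonzero row, so the rank is 1.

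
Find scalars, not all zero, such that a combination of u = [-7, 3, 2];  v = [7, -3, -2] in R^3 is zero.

Solve the homogeneous system with u, v as columns by row-reducing the coefficient matrix.
A generator of the null space is (1, 1).

u + v = 0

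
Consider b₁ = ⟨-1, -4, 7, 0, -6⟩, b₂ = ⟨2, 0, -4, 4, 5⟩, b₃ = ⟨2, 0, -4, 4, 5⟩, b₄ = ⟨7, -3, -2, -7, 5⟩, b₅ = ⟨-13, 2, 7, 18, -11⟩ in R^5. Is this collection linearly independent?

Two of the vectors are equal, giving an immediate dependence.

linearly dependent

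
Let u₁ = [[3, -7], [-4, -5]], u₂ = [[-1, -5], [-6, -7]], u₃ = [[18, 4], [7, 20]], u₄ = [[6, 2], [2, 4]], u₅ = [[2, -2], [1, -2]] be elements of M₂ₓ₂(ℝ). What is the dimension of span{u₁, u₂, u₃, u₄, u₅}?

dim = 4

Represent each element by its coordinate vector in ℝ⁴.
Apply Gaussian elimination to the matrix whose rows are u₁, u₂, u₃, u₄, u₅.
There are 4 pivot columns, so rank = 4.
(With 5 elements in a 4-dimensional space the rank is at most 4.)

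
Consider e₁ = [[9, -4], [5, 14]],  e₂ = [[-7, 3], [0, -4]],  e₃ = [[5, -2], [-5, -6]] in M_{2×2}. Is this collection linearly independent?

Take coordinates with respect to the standard basis {E₁₁, E₁₂, E₂₁, E₂₂}.
Place the vectors as rows of a 3×4 matrix and reduce to echelon form.
The reduction yields 2 nonzero rows, so the rank is 2.
Since rank 2 < 3, the set is linearly dependent.

linearly dependent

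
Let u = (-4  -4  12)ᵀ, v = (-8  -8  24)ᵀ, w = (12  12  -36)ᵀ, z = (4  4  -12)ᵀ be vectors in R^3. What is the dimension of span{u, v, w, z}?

dim = 1

Put the 3×4 matrix [u|v|w|z] into echelon form.
There is 1 pivot column, so rank = 1.
(With 4 elements in a 3-dimensional space the rank is at most 3.)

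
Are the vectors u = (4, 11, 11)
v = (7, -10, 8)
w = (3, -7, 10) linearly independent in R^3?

Form the 3×3 matrix with these as columns; its determinant is -891.
A nonzero determinant means the columns are linearly independent.

linearly independent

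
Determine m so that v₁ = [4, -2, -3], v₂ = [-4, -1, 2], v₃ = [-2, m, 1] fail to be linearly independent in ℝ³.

Place the vectors as rows of a 3×3 matrix; dependence ⇔ determinant zero.
The determinant works out to 4*m + 2.
Setting this to zero gives m = -1/2.

m = -1/2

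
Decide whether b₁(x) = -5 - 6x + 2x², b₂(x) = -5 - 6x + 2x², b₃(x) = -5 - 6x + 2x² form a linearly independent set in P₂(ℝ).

Take coordinates with respect to the standard basis {1, x, x²}.
Place the vectors as rows of a 3×3 matrix and reduce to echelon form.
The reduction yields 1 nonzero row, so the rank is 1.
Since rank 1 < 3, the set is linearly dependent.

linearly dependent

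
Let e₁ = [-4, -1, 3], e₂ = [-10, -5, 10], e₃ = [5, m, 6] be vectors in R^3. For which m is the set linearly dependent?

Place the vectors as rows of a 3×3 matrix; dependence ⇔ determinant zero.
Cofactor expansion gives det = 10*m + 85.
This vanishes exactly when m = -17/2.

m = -17/2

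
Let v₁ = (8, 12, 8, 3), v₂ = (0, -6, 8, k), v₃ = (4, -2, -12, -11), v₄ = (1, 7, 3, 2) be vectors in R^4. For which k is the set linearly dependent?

k = 55/9

The set is linearly dependent precisely when det[v₁; v₂; v₃; v₄] = 0.
The determinant works out to 576*k - 3520.
This vanishes exactly when k = 55/9.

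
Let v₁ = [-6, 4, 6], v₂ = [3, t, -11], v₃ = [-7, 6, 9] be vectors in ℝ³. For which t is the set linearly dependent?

t = -22/3

Dependence holds iff the 3×3 matrix [v₁ v₂ v₃] is singular.
Expanding, det = -12*t - 88.
Setting this to zero gives t = -22/3.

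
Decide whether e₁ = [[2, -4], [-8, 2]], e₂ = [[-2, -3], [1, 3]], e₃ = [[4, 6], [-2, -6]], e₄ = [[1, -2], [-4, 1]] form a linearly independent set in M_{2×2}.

Write each element as a coordinate vector in ℝ⁴ using {E₁₁, E₁₂, E₂₁, E₂₂}.
Place the vectors as rows of a 4×4 matrix and reduce to echelon form.
The reduction yields 2 nonzero rows, so the rank is 2.
Since rank 2 < 4, the set is linearly dependent.
Indeed 2e₂ + e₃ = 0.

linearly dependent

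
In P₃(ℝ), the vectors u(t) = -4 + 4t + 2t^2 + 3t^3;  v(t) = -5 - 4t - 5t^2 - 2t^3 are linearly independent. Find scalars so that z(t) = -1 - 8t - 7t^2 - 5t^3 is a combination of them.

z = -u + v

Identify each element with its coordinate vector in ℝ⁴ via {1, t, …, t^3}.
Solve the system with u, v as columns and z as the right-hand side.
The system has the unique solution (c₁, c₂) = (-1, 1).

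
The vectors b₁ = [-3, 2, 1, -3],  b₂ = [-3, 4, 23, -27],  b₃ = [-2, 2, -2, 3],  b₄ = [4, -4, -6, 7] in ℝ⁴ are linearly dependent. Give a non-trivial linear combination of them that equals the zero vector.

b₁ + b₂ + 3b₃ + 3b₄ = 0

Solve the homogeneous system with b₁, b₂, b₃, b₄ as columns by row-reducing the coefficient matrix.
The free variable yields coefficients (1, 1, 3, 3) (any nonzero multiple also works).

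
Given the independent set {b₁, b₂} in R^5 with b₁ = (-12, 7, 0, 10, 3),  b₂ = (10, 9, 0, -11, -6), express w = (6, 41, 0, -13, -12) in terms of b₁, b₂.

w = 2b₁ + 3b₂

Solve the system with b₁, b₂ as columns and w as the right-hand side.
Back-substitution yields (a₁, a₂) = (2, 3).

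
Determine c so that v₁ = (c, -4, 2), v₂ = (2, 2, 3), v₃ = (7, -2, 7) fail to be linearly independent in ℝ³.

c = 16/5

The vectors are dependent exactly when the determinant of the matrix with rows v₁, v₂, v₃ vanishes.
Cofactor expansion gives det = 20*c - 64.
Setting this to zero gives c = 16/5.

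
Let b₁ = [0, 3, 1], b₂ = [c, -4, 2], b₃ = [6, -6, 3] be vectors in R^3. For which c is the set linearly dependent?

c = 4

The vectors are dependent exactly when the determinant of the matrix with rows b₁, b₂, b₃ vanishes.
Expanding, det = 60 - 15*c.
Setting this to zero gives c = 4.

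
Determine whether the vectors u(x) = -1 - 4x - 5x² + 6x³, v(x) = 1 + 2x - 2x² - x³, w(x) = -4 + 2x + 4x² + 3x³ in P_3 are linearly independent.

Take coordinates with respect to the standard basis {1, x, …, x³}.
Place the vectors as rows of a 3×4 matrix and reduce to echelon form.
The reduction yields 3 nonzero rows, so the rank is 3.
Since rank = 3 (the number of vectors), the set is linearly independent.

linearly independent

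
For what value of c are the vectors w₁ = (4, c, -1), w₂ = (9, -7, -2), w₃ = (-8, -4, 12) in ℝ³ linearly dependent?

c = -3

Dependence holds iff the 3×3 matrix [w₁ w₂ w₃] is singular.
Cofactor expansion gives det = -92*c - 276.
Setting this to zero gives c = -3.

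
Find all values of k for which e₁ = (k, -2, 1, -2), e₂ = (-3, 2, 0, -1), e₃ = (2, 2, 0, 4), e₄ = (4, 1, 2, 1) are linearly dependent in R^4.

k = 2

The set is linearly dependent precisely when det[e₁; e₂; e₃; e₄] = 0.
Expanding, det = 40 - 20*k.
Setting this to zero gives k = 2.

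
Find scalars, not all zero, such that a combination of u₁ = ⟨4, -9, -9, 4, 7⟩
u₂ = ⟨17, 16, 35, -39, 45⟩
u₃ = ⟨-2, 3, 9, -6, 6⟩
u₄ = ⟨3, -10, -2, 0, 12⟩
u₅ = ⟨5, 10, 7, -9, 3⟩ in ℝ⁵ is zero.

Write the vectors as columns of a matrix and find a nonzero vector in its null space.
One solution (up to scaling) is (0, 1, -2, -2, -3).

u₂ - 2u₃ - 2u₄ - 3u₅ = 0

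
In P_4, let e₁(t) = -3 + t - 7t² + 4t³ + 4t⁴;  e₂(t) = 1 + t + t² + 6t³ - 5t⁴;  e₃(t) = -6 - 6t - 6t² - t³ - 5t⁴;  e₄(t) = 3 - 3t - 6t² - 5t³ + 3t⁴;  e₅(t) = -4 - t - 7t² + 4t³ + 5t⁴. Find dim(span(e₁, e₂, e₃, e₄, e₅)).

dim = 5

Represent each element by its coordinate vector in ℝ⁵.
Put the 5×5 matrix [e₁|e₂|e₃|e₄|e₅] into echelon form.
Exactly 5 pivots survive; hence the rank is 5.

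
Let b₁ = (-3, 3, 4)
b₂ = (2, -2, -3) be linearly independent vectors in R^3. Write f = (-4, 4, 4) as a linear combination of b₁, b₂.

Set up the augmented matrix [b₁ | b₂ | f] and row-reduce.
Back-substitution yields (α₁, α₂) = (4, 4).

f = 4b₁ + 4b₂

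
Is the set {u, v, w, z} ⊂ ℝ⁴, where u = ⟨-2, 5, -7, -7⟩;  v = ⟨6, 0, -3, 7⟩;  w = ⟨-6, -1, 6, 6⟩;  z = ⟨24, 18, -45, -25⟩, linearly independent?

Place the vectors as rows of a 4×4 matrix and reduce to echelon form.
The reduction yields 3 nonzero rows, so the rank is 3.
Since rank 3 < 4, the set is linearly dependent.
Indeed 3u + 2v - 3w - z = 0.

linearly dependent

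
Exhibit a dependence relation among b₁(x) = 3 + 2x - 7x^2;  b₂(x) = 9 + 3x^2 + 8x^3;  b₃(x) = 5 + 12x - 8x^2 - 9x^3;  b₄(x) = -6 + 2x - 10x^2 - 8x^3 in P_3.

b₁ - b₂ - b₄ = 0

Write each element as a vector in ℝ⁴ using {1, x, …, x^3}.
Row-reduce the matrix with b₁, b₂, b₃, b₄ as columns; the null space gives the coefficients.
One solution (up to scaling) is (1, -1, 0, -1).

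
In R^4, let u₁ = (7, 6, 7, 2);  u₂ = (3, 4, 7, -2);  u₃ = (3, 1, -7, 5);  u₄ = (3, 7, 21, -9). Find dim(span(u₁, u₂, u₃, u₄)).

dim = 3

Form the matrix with u₁, u₂, u₃, u₄ as columns and reduce.
There are 3 pivot columns, so rank = 3.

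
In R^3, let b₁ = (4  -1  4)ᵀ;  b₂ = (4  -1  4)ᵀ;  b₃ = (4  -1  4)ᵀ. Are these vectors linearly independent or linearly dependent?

Two of the vectors are equal, giving an immediate dependence.

linearly dependent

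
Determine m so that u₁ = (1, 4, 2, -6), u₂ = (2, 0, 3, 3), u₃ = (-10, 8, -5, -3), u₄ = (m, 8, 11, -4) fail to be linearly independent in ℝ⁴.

m = 19/3

Dependence holds iff the 4×4 matrix [u₁ u₂ u₃ u₄] is singular.
Expanding, det = 1368 - 216*m.
Solving 1368 - 216*m = 0 yields m = 19/3.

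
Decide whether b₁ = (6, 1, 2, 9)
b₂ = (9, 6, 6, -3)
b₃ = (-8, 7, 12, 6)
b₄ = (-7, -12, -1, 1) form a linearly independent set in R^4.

linearly independent

Place the vectors as rows of a 4×4 matrix and reduce to echelon form.
The reduction yields 4 nonzero rows, so the rank is 4.
Since rank = 4 (the number of vectors), the set is linearly independent.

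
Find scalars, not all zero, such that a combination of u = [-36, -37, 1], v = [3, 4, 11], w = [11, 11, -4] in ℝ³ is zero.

Solve the homogeneous system with u, v, w as columns by row-reducing the coefficient matrix.
One solution (up to scaling) is (1, 1, 3).

u + v + 3w = 0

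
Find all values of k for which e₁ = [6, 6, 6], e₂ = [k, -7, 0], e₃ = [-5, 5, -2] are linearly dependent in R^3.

Place the vectors as rows of a 3×3 matrix; dependence ⇔ determinant zero.
The determinant works out to 42*k - 126.
This vanishes exactly when k = 3.

k = 3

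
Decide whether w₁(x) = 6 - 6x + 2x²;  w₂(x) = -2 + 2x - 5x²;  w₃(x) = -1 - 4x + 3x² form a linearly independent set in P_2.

linearly independent

Write each element as a coordinate vector in ℝ³ using {1, x, x²}.
Place the vectors as rows of a 3×3 matrix and reduce to echelon form.
The reduction yields 3 nonzero rows, so the rank is 3.
Since rank = 3 (the number of vectors), the set is linearly independent.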